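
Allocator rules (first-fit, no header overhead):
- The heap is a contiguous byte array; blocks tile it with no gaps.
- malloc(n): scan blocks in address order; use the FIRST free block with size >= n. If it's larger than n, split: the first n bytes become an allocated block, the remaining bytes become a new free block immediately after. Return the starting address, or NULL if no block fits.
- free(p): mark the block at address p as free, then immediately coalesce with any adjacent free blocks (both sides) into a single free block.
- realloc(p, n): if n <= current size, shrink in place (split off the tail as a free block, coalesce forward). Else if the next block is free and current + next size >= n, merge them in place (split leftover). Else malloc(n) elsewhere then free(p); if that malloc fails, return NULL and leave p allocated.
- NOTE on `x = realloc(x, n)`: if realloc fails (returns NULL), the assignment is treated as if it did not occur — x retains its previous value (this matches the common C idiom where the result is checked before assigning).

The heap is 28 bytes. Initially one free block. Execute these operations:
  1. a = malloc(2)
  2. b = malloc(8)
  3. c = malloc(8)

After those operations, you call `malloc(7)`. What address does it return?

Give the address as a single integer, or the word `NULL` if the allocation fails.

Answer: 18

Derivation:
Op 1: a = malloc(2) -> a = 0; heap: [0-1 ALLOC][2-27 FREE]
Op 2: b = malloc(8) -> b = 2; heap: [0-1 ALLOC][2-9 ALLOC][10-27 FREE]
Op 3: c = malloc(8) -> c = 10; heap: [0-1 ALLOC][2-9 ALLOC][10-17 ALLOC][18-27 FREE]
malloc(7): first-fit scan over [0-1 ALLOC][2-9 ALLOC][10-17 ALLOC][18-27 FREE] -> 18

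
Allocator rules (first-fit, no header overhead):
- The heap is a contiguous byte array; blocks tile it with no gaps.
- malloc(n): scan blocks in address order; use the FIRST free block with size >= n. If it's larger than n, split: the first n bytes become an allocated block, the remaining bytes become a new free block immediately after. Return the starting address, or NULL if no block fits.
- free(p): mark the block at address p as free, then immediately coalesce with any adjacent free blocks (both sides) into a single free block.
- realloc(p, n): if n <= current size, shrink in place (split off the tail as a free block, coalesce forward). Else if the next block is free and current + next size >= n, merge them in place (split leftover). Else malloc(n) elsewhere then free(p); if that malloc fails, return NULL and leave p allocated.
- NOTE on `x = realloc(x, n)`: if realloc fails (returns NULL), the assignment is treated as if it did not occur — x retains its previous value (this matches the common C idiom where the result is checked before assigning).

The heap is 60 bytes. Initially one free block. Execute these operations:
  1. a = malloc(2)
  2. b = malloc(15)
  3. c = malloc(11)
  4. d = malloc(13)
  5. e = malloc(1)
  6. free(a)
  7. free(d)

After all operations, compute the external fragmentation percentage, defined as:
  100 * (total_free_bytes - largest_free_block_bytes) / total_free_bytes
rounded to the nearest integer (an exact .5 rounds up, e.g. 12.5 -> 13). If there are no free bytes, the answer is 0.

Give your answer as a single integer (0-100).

Answer: 45

Derivation:
Op 1: a = malloc(2) -> a = 0; heap: [0-1 ALLOC][2-59 FREE]
Op 2: b = malloc(15) -> b = 2; heap: [0-1 ALLOC][2-16 ALLOC][17-59 FREE]
Op 3: c = malloc(11) -> c = 17; heap: [0-1 ALLOC][2-16 ALLOC][17-27 ALLOC][28-59 FREE]
Op 4: d = malloc(13) -> d = 28; heap: [0-1 ALLOC][2-16 ALLOC][17-27 ALLOC][28-40 ALLOC][41-59 FREE]
Op 5: e = malloc(1) -> e = 41; heap: [0-1 ALLOC][2-16 ALLOC][17-27 ALLOC][28-40 ALLOC][41-41 ALLOC][42-59 FREE]
Op 6: free(a) -> (freed a); heap: [0-1 FREE][2-16 ALLOC][17-27 ALLOC][28-40 ALLOC][41-41 ALLOC][42-59 FREE]
Op 7: free(d) -> (freed d); heap: [0-1 FREE][2-16 ALLOC][17-27 ALLOC][28-40 FREE][41-41 ALLOC][42-59 FREE]
Free blocks: [2 13 18] total_free=33 largest=18 -> 100*(33-18)/33 = 1500/33 ≈ 45.455 -> rounds to 45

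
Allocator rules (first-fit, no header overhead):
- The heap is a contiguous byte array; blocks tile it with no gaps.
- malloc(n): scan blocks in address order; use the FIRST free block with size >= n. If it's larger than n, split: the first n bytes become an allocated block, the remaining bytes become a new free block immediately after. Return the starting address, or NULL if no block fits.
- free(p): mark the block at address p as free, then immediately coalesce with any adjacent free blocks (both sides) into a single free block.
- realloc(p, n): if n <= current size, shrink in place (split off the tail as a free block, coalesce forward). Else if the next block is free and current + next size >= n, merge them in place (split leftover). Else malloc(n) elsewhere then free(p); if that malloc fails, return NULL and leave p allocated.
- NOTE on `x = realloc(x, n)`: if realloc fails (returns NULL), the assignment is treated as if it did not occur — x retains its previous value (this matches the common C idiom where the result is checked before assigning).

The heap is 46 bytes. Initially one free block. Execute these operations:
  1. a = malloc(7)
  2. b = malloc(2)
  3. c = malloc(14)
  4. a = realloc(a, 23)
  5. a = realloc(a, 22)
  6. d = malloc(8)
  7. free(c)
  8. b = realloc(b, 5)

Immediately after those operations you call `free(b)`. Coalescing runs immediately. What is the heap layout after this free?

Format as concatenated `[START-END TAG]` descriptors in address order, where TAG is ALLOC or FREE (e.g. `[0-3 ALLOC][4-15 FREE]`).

Answer: [0-22 FREE][23-44 ALLOC][45-45 FREE]

Derivation:
Op 1: a = malloc(7) -> a = 0; heap: [0-6 ALLOC][7-45 FREE]
Op 2: b = malloc(2) -> b = 7; heap: [0-6 ALLOC][7-8 ALLOC][9-45 FREE]
Op 3: c = malloc(14) -> c = 9; heap: [0-6 ALLOC][7-8 ALLOC][9-22 ALLOC][23-45 FREE]
Op 4: a = realloc(a, 23) -> a = 23; heap: [0-6 FREE][7-8 ALLOC][9-22 ALLOC][23-45 ALLOC]
Op 5: a = realloc(a, 22) -> a = 23; heap: [0-6 FREE][7-8 ALLOC][9-22 ALLOC][23-44 ALLOC][45-45 FREE]
Op 6: d = malloc(8) -> d = NULL; heap: [0-6 FREE][7-8 ALLOC][9-22 ALLOC][23-44 ALLOC][45-45 FREE]
Op 7: free(c) -> (freed c); heap: [0-6 FREE][7-8 ALLOC][9-22 FREE][23-44 ALLOC][45-45 FREE]
Op 8: b = realloc(b, 5) -> b = 7; heap: [0-6 FREE][7-11 ALLOC][12-22 FREE][23-44 ALLOC][45-45 FREE]
free(b): b = 7 -> block [7-11 ALLOC]; mark free, coalesce with adjacent free neighbors -> [0-22 FREE][23-44 ALLOC][45-45 FREE]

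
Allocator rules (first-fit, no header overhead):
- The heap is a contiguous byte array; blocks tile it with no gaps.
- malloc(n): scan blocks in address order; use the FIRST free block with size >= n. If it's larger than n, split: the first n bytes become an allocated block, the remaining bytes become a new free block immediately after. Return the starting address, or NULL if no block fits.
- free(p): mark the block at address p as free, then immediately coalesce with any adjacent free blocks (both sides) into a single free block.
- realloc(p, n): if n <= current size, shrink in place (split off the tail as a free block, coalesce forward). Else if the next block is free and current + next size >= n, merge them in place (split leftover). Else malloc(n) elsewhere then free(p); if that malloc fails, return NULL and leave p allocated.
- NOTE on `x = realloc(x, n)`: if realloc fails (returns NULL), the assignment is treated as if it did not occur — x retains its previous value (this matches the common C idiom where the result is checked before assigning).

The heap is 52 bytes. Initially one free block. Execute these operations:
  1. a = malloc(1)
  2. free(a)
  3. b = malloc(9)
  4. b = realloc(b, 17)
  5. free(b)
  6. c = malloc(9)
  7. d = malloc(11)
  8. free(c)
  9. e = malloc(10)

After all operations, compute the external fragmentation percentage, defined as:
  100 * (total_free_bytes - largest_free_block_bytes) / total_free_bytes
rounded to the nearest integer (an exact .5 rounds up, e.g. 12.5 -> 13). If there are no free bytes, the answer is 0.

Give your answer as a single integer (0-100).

Op 1: a = malloc(1) -> a = 0; heap: [0-0 ALLOC][1-51 FREE]
Op 2: free(a) -> (freed a); heap: [0-51 FREE]
Op 3: b = malloc(9) -> b = 0; heap: [0-8 ALLOC][9-51 FREE]
Op 4: b = realloc(b, 17) -> b = 0; heap: [0-16 ALLOC][17-51 FREE]
Op 5: free(b) -> (freed b); heap: [0-51 FREE]
Op 6: c = malloc(9) -> c = 0; heap: [0-8 ALLOC][9-51 FREE]
Op 7: d = malloc(11) -> d = 9; heap: [0-8 ALLOC][9-19 ALLOC][20-51 FREE]
Op 8: free(c) -> (freed c); heap: [0-8 FREE][9-19 ALLOC][20-51 FREE]
Op 9: e = malloc(10) -> e = 20; heap: [0-8 FREE][9-19 ALLOC][20-29 ALLOC][30-51 FREE]
Free blocks: [9 22] total_free=31 largest=22 -> 100*(31-22)/31 = 900/31 ≈ 29.032 -> rounds to 29

Answer: 29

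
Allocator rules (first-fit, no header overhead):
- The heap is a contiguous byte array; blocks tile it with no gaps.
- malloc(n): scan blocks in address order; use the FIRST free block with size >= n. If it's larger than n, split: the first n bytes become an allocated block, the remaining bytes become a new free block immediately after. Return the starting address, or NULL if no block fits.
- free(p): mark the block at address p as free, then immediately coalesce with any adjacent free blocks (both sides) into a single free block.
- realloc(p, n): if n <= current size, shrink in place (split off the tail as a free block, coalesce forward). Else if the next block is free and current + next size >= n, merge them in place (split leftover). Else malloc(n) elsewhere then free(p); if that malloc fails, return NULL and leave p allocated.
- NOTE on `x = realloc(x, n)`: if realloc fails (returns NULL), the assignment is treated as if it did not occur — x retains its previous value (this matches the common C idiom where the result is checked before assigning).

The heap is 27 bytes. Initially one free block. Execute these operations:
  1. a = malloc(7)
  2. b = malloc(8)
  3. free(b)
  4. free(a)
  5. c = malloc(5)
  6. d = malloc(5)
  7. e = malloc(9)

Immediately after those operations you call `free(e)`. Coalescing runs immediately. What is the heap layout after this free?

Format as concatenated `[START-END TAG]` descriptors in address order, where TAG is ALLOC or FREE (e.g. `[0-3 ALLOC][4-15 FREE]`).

Op 1: a = malloc(7) -> a = 0; heap: [0-6 ALLOC][7-26 FREE]
Op 2: b = malloc(8) -> b = 7; heap: [0-6 ALLOC][7-14 ALLOC][15-26 FREE]
Op 3: free(b) -> (freed b); heap: [0-6 ALLOC][7-26 FREE]
Op 4: free(a) -> (freed a); heap: [0-26 FREE]
Op 5: c = malloc(5) -> c = 0; heap: [0-4 ALLOC][5-26 FREE]
Op 6: d = malloc(5) -> d = 5; heap: [0-4 ALLOC][5-9 ALLOC][10-26 FREE]
Op 7: e = malloc(9) -> e = 10; heap: [0-4 ALLOC][5-9 ALLOC][10-18 ALLOC][19-26 FREE]
free(e): e = 10 -> block [10-18 ALLOC]; mark free, coalesce with adjacent free neighbors -> [0-4 ALLOC][5-9 ALLOC][10-26 FREE]

Answer: [0-4 ALLOC][5-9 ALLOC][10-26 FREE]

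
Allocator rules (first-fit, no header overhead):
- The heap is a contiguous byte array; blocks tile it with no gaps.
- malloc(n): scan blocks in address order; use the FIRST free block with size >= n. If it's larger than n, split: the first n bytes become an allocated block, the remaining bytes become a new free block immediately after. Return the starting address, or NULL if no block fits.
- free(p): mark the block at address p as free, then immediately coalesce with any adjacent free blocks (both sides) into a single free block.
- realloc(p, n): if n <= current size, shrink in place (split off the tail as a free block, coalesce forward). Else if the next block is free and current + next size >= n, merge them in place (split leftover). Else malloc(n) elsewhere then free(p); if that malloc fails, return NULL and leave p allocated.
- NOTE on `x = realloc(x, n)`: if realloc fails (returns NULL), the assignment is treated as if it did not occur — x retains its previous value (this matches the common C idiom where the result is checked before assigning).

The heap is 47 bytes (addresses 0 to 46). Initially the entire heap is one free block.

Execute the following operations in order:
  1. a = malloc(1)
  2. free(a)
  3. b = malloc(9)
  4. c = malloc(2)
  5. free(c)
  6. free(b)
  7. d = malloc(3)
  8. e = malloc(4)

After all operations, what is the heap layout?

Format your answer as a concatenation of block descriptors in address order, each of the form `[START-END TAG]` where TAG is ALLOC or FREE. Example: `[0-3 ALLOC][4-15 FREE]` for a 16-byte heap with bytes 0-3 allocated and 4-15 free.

Answer: [0-2 ALLOC][3-6 ALLOC][7-46 FREE]

Derivation:
Op 1: a = malloc(1) -> a = 0; heap: [0-0 ALLOC][1-46 FREE]
Op 2: free(a) -> (freed a); heap: [0-46 FREE]
Op 3: b = malloc(9) -> b = 0; heap: [0-8 ALLOC][9-46 FREE]
Op 4: c = malloc(2) -> c = 9; heap: [0-8 ALLOC][9-10 ALLOC][11-46 FREE]
Op 5: free(c) -> (freed c); heap: [0-8 ALLOC][9-46 FREE]
Op 6: free(b) -> (freed b); heap: [0-46 FREE]
Op 7: d = malloc(3) -> d = 0; heap: [0-2 ALLOC][3-46 FREE]
Op 8: e = malloc(4) -> e = 3; heap: [0-2 ALLOC][3-6 ALLOC][7-46 FREE]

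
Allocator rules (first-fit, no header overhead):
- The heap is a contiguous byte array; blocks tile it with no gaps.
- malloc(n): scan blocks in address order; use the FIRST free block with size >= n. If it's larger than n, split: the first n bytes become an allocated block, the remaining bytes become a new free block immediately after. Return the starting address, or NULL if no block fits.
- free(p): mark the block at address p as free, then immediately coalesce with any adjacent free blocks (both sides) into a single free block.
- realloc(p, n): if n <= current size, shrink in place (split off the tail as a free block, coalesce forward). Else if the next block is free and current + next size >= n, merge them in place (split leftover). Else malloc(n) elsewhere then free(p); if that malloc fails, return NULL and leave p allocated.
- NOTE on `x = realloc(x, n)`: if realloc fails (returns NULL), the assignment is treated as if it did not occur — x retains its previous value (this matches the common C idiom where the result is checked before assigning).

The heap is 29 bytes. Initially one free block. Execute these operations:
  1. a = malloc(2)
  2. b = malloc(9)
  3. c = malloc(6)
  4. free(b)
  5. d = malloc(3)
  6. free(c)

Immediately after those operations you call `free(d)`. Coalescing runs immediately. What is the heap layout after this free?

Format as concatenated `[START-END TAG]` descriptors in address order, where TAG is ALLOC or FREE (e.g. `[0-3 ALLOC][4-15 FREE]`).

Op 1: a = malloc(2) -> a = 0; heap: [0-1 ALLOC][2-28 FREE]
Op 2: b = malloc(9) -> b = 2; heap: [0-1 ALLOC][2-10 ALLOC][11-28 FREE]
Op 3: c = malloc(6) -> c = 11; heap: [0-1 ALLOC][2-10 ALLOC][11-16 ALLOC][17-28 FREE]
Op 4: free(b) -> (freed b); heap: [0-1 ALLOC][2-10 FREE][11-16 ALLOC][17-28 FREE]
Op 5: d = malloc(3) -> d = 2; heap: [0-1 ALLOC][2-4 ALLOC][5-10 FREE][11-16 ALLOC][17-28 FREE]
Op 6: free(c) -> (freed c); heap: [0-1 ALLOC][2-4 ALLOC][5-28 FREE]
free(d): d = 2 -> block [2-4 ALLOC]; mark free, coalesce with adjacent free neighbors -> [0-1 ALLOC][2-28 FREE]

Answer: [0-1 ALLOC][2-28 FREE]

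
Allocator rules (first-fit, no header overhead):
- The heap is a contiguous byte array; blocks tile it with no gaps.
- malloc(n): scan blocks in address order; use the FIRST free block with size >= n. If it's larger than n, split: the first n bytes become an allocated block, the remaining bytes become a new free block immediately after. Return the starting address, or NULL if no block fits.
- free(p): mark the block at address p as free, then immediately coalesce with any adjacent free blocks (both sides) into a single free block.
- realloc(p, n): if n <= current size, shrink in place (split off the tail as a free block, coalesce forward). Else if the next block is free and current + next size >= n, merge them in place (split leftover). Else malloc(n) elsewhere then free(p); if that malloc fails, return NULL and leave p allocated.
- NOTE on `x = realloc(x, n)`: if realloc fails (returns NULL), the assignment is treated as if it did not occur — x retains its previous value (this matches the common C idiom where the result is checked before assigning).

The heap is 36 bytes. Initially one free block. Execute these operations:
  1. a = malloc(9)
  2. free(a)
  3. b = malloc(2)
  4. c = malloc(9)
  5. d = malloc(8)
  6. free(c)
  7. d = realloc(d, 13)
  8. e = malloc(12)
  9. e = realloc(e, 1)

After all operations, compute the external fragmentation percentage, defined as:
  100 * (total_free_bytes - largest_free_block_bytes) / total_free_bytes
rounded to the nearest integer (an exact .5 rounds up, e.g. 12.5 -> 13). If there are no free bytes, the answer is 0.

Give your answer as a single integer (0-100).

Answer: 45

Derivation:
Op 1: a = malloc(9) -> a = 0; heap: [0-8 ALLOC][9-35 FREE]
Op 2: free(a) -> (freed a); heap: [0-35 FREE]
Op 3: b = malloc(2) -> b = 0; heap: [0-1 ALLOC][2-35 FREE]
Op 4: c = malloc(9) -> c = 2; heap: [0-1 ALLOC][2-10 ALLOC][11-35 FREE]
Op 5: d = malloc(8) -> d = 11; heap: [0-1 ALLOC][2-10 ALLOC][11-18 ALLOC][19-35 FREE]
Op 6: free(c) -> (freed c); heap: [0-1 ALLOC][2-10 FREE][11-18 ALLOC][19-35 FREE]
Op 7: d = realloc(d, 13) -> d = 11; heap: [0-1 ALLOC][2-10 FREE][11-23 ALLOC][24-35 FREE]
Op 8: e = malloc(12) -> e = 24; heap: [0-1 ALLOC][2-10 FREE][11-23 ALLOC][24-35 ALLOC]
Op 9: e = realloc(e, 1) -> e = 24; heap: [0-1 ALLOC][2-10 FREE][11-23 ALLOC][24-24 ALLOC][25-35 FREE]
Free blocks: [9 11] total_free=20 largest=11 -> 100*(20-11)/20 = 900/20 = 45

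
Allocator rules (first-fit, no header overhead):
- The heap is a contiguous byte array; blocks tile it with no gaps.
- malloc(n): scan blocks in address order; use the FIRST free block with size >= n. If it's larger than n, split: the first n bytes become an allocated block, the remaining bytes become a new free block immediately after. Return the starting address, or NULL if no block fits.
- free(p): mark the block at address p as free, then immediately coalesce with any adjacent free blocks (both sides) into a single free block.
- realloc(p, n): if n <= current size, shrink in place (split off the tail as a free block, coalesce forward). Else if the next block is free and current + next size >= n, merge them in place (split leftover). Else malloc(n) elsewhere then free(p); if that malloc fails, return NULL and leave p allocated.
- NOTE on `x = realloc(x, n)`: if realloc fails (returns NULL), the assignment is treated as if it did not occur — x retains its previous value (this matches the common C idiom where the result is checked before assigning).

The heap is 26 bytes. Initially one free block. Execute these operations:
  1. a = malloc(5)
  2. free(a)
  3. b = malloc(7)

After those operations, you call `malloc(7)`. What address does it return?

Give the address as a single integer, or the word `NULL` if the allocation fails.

Answer: 7

Derivation:
Op 1: a = malloc(5) -> a = 0; heap: [0-4 ALLOC][5-25 FREE]
Op 2: free(a) -> (freed a); heap: [0-25 FREE]
Op 3: b = malloc(7) -> b = 0; heap: [0-6 ALLOC][7-25 FREE]
malloc(7): first-fit scan over [0-6 ALLOC][7-25 FREE] -> 7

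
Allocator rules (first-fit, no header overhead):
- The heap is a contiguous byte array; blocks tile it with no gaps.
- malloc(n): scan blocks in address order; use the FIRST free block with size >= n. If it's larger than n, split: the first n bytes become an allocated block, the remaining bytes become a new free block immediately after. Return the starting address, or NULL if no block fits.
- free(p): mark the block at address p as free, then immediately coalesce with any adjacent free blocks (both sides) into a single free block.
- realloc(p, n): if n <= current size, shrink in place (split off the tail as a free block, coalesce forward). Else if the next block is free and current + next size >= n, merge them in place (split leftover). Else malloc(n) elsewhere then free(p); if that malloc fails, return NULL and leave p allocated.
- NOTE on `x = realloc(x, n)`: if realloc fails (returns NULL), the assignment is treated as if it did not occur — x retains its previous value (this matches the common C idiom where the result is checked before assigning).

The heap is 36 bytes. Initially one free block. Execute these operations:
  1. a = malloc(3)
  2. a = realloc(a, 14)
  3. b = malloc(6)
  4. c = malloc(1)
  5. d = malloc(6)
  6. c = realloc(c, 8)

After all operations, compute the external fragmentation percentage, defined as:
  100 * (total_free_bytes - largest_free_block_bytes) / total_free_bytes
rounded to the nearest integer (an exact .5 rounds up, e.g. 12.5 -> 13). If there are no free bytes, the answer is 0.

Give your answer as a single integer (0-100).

Answer: 50

Derivation:
Op 1: a = malloc(3) -> a = 0; heap: [0-2 ALLOC][3-35 FREE]
Op 2: a = realloc(a, 14) -> a = 0; heap: [0-13 ALLOC][14-35 FREE]
Op 3: b = malloc(6) -> b = 14; heap: [0-13 ALLOC][14-19 ALLOC][20-35 FREE]
Op 4: c = malloc(1) -> c = 20; heap: [0-13 ALLOC][14-19 ALLOC][20-20 ALLOC][21-35 FREE]
Op 5: d = malloc(6) -> d = 21; heap: [0-13 ALLOC][14-19 ALLOC][20-20 ALLOC][21-26 ALLOC][27-35 FREE]
Op 6: c = realloc(c, 8) -> c = 27; heap: [0-13 ALLOC][14-19 ALLOC][20-20 FREE][21-26 ALLOC][27-34 ALLOC][35-35 FREE]
Free blocks: [1 1] total_free=2 largest=1 -> 100*(2-1)/2 = 100/2 = 50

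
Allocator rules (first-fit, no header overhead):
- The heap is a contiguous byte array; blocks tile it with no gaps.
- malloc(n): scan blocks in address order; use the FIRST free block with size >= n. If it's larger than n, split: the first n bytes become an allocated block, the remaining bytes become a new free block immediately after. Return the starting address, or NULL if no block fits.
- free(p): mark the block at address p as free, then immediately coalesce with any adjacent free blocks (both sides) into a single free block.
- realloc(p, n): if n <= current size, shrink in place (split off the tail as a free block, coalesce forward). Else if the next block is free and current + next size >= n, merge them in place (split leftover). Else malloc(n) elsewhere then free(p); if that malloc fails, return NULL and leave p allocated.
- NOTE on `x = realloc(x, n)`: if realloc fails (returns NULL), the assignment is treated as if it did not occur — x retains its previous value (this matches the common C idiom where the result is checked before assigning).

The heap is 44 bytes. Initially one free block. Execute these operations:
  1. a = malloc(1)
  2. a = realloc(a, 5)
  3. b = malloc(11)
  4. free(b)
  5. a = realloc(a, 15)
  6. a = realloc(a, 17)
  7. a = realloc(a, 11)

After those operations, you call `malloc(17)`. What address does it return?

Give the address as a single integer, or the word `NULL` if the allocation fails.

Answer: 11

Derivation:
Op 1: a = malloc(1) -> a = 0; heap: [0-0 ALLOC][1-43 FREE]
Op 2: a = realloc(a, 5) -> a = 0; heap: [0-4 ALLOC][5-43 FREE]
Op 3: b = malloc(11) -> b = 5; heap: [0-4 ALLOC][5-15 ALLOC][16-43 FREE]
Op 4: free(b) -> (freed b); heap: [0-4 ALLOC][5-43 FREE]
Op 5: a = realloc(a, 15) -> a = 0; heap: [0-14 ALLOC][15-43 FREE]
Op 6: a = realloc(a, 17) -> a = 0; heap: [0-16 ALLOC][17-43 FREE]
Op 7: a = realloc(a, 11) -> a = 0; heap: [0-10 ALLOC][11-43 FREE]
malloc(17): first-fit scan over [0-10 ALLOC][11-43 FREE] -> 11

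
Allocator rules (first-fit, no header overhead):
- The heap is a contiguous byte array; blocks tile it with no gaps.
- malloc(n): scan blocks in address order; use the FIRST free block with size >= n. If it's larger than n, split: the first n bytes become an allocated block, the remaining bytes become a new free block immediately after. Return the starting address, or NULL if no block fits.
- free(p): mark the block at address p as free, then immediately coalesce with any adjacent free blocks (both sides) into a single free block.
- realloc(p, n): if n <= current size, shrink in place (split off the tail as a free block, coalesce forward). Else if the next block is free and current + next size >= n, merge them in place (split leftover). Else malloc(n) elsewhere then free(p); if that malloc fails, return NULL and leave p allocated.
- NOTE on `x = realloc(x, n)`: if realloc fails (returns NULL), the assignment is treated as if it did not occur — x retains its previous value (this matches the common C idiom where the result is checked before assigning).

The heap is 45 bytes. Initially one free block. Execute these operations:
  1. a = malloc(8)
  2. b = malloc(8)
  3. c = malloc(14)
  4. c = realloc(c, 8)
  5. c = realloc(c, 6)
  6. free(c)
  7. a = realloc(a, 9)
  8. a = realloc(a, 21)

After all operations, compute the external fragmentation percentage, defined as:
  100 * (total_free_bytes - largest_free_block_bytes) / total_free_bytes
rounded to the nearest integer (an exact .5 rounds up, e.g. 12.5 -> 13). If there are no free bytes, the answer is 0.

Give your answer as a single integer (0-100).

Answer: 50

Derivation:
Op 1: a = malloc(8) -> a = 0; heap: [0-7 ALLOC][8-44 FREE]
Op 2: b = malloc(8) -> b = 8; heap: [0-7 ALLOC][8-15 ALLOC][16-44 FREE]
Op 3: c = malloc(14) -> c = 16; heap: [0-7 ALLOC][8-15 ALLOC][16-29 ALLOC][30-44 FREE]
Op 4: c = realloc(c, 8) -> c = 16; heap: [0-7 ALLOC][8-15 ALLOC][16-23 ALLOC][24-44 FREE]
Op 5: c = realloc(c, 6) -> c = 16; heap: [0-7 ALLOC][8-15 ALLOC][16-21 ALLOC][22-44 FREE]
Op 6: free(c) -> (freed c); heap: [0-7 ALLOC][8-15 ALLOC][16-44 FREE]
Op 7: a = realloc(a, 9) -> a = 16; heap: [0-7 FREE][8-15 ALLOC][16-24 ALLOC][25-44 FREE]
Op 8: a = realloc(a, 21) -> a = 16; heap: [0-7 FREE][8-15 ALLOC][16-36 ALLOC][37-44 FREE]
Free blocks: [8 8] total_free=16 largest=8 -> 100*(16-8)/16 = 800/16 = 50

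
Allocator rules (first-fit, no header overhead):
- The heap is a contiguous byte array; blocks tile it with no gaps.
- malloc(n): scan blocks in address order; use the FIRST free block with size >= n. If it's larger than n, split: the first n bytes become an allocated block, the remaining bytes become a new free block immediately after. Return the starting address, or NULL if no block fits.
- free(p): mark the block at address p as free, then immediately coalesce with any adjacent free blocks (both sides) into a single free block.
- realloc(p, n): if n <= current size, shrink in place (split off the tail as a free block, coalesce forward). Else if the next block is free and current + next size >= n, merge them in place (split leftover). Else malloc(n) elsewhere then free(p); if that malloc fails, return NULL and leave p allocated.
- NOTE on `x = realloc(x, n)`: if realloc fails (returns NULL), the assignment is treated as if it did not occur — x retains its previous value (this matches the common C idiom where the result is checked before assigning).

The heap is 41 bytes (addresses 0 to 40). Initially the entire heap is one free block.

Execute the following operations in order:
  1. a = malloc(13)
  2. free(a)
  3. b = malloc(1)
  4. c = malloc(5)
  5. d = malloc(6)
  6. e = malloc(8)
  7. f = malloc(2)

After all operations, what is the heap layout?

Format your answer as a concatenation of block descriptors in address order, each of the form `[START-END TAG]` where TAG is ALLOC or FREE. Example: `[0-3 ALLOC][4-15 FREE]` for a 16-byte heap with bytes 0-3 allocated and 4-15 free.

Answer: [0-0 ALLOC][1-5 ALLOC][6-11 ALLOC][12-19 ALLOC][20-21 ALLOC][22-40 FREE]

Derivation:
Op 1: a = malloc(13) -> a = 0; heap: [0-12 ALLOC][13-40 FREE]
Op 2: free(a) -> (freed a); heap: [0-40 FREE]
Op 3: b = malloc(1) -> b = 0; heap: [0-0 ALLOC][1-40 FREE]
Op 4: c = malloc(5) -> c = 1; heap: [0-0 ALLOC][1-5 ALLOC][6-40 FREE]
Op 5: d = malloc(6) -> d = 6; heap: [0-0 ALLOC][1-5 ALLOC][6-11 ALLOC][12-40 FREE]
Op 6: e = malloc(8) -> e = 12; heap: [0-0 ALLOC][1-5 ALLOC][6-11 ALLOC][12-19 ALLOC][20-40 FREE]
Op 7: f = malloc(2) -> f = 20; heap: [0-0 ALLOC][1-5 ALLOC][6-11 ALLOC][12-19 ALLOC][20-21 ALLOC][22-40 FREE]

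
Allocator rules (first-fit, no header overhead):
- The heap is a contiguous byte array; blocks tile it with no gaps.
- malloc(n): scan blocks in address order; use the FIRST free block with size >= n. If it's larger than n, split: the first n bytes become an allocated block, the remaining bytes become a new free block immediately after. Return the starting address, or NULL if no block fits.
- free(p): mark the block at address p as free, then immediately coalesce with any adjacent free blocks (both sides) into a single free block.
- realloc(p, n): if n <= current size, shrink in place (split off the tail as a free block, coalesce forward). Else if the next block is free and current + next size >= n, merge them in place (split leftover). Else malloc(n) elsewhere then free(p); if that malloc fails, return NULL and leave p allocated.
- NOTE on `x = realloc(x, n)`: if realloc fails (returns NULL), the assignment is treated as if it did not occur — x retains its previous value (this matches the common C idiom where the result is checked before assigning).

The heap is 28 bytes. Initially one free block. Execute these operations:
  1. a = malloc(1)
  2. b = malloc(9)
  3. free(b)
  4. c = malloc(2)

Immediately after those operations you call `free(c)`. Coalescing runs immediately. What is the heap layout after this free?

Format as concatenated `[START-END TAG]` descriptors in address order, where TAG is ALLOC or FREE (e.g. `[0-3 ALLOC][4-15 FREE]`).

Answer: [0-0 ALLOC][1-27 FREE]

Derivation:
Op 1: a = malloc(1) -> a = 0; heap: [0-0 ALLOC][1-27 FREE]
Op 2: b = malloc(9) -> b = 1; heap: [0-0 ALLOC][1-9 ALLOC][10-27 FREE]
Op 3: free(b) -> (freed b); heap: [0-0 ALLOC][1-27 FREE]
Op 4: c = malloc(2) -> c = 1; heap: [0-0 ALLOC][1-2 ALLOC][3-27 FREE]
free(c): c = 1 -> block [1-2 ALLOC]; mark free, coalesce with adjacent free neighbors -> [0-0 ALLOC][1-27 FREE]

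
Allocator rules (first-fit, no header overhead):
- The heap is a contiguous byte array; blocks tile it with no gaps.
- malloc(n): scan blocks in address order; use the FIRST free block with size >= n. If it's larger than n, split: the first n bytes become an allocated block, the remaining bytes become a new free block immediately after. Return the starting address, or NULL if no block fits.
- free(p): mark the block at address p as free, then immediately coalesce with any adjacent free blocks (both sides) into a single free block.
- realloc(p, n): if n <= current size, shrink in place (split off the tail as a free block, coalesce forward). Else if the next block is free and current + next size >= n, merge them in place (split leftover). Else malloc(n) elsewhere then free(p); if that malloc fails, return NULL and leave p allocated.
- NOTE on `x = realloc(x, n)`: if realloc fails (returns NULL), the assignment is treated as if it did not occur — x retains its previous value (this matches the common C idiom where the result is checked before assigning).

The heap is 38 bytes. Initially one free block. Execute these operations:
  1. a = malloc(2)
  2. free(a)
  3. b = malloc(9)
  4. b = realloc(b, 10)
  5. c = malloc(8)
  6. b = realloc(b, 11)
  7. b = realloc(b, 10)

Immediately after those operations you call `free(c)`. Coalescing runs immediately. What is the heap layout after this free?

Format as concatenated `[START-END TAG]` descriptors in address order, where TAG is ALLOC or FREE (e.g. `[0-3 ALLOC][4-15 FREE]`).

Op 1: a = malloc(2) -> a = 0; heap: [0-1 ALLOC][2-37 FREE]
Op 2: free(a) -> (freed a); heap: [0-37 FREE]
Op 3: b = malloc(9) -> b = 0; heap: [0-8 ALLOC][9-37 FREE]
Op 4: b = realloc(b, 10) -> b = 0; heap: [0-9 ALLOC][10-37 FREE]
Op 5: c = malloc(8) -> c = 10; heap: [0-9 ALLOC][10-17 ALLOC][18-37 FREE]
Op 6: b = realloc(b, 11) -> b = 18; heap: [0-9 FREE][10-17 ALLOC][18-28 ALLOC][29-37 FREE]
Op 7: b = realloc(b, 10) -> b = 18; heap: [0-9 FREE][10-17 ALLOC][18-27 ALLOC][28-37 FREE]
free(c): c = 10 -> block [10-17 ALLOC]; mark free, coalesce with adjacent free neighbors -> [0-17 FREE][18-27 ALLOC][28-37 FREE]

Answer: [0-17 FREE][18-27 ALLOC][28-37 FREE]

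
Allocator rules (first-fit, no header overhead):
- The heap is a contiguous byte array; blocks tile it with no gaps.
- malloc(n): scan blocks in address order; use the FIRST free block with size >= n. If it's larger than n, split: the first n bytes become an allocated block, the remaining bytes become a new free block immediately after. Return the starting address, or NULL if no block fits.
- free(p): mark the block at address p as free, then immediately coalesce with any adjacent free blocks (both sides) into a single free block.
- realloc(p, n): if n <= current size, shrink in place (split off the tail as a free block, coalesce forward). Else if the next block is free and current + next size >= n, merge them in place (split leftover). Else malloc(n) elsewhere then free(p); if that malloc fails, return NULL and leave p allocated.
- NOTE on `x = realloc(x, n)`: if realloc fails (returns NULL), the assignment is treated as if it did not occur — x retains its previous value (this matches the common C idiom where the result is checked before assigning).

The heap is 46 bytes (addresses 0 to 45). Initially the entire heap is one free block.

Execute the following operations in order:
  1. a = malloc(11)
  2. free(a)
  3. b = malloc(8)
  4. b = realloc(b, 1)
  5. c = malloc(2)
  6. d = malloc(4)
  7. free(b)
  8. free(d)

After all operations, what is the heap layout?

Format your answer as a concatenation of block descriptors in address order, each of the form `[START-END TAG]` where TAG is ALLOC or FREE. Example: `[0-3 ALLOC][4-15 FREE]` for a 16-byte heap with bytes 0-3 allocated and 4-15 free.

Answer: [0-0 FREE][1-2 ALLOC][3-45 FREE]

Derivation:
Op 1: a = malloc(11) -> a = 0; heap: [0-10 ALLOC][11-45 FREE]
Op 2: free(a) -> (freed a); heap: [0-45 FREE]
Op 3: b = malloc(8) -> b = 0; heap: [0-7 ALLOC][8-45 FREE]
Op 4: b = realloc(b, 1) -> b = 0; heap: [0-0 ALLOC][1-45 FREE]
Op 5: c = malloc(2) -> c = 1; heap: [0-0 ALLOC][1-2 ALLOC][3-45 FREE]
Op 6: d = malloc(4) -> d = 3; heap: [0-0 ALLOC][1-2 ALLOC][3-6 ALLOC][7-45 FREE]
Op 7: free(b) -> (freed b); heap: [0-0 FREE][1-2 ALLOC][3-6 ALLOC][7-45 FREE]
Op 8: free(d) -> (freed d); heap: [0-0 FREE][1-2 ALLOC][3-45 FREE]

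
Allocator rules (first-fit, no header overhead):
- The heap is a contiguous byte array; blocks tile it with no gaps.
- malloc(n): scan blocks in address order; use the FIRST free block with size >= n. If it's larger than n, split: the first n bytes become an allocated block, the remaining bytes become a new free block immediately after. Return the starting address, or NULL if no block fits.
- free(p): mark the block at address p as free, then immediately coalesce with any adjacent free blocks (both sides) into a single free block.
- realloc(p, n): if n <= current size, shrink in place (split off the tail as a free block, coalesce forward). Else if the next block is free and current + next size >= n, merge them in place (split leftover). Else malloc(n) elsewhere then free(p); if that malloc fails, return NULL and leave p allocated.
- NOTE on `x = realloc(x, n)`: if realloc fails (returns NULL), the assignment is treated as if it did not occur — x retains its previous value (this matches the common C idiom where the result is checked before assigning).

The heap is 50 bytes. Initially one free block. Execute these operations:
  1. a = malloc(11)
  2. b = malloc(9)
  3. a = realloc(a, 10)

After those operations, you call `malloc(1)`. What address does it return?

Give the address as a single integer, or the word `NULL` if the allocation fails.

Op 1: a = malloc(11) -> a = 0; heap: [0-10 ALLOC][11-49 FREE]
Op 2: b = malloc(9) -> b = 11; heap: [0-10 ALLOC][11-19 ALLOC][20-49 FREE]
Op 3: a = realloc(a, 10) -> a = 0; heap: [0-9 ALLOC][10-10 FREE][11-19 ALLOC][20-49 FREE]
malloc(1): first-fit scan over [0-9 ALLOC][10-10 FREE][11-19 ALLOC][20-49 FREE] -> 10

Answer: 10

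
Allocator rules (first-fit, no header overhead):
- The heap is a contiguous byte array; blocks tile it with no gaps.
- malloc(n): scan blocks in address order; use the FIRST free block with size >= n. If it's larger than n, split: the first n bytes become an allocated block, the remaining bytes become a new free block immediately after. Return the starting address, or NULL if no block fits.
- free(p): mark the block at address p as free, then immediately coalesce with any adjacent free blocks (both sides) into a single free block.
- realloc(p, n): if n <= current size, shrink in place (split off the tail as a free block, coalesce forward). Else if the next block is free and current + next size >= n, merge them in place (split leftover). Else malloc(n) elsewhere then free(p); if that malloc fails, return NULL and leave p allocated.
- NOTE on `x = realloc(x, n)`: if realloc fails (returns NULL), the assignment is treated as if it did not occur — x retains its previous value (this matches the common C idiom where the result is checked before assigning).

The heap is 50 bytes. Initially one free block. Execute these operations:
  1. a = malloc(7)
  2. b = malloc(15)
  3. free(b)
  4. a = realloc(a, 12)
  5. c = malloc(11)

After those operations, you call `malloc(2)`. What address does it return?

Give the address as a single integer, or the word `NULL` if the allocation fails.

Answer: 23

Derivation:
Op 1: a = malloc(7) -> a = 0; heap: [0-6 ALLOC][7-49 FREE]
Op 2: b = malloc(15) -> b = 7; heap: [0-6 ALLOC][7-21 ALLOC][22-49 FREE]
Op 3: free(b) -> (freed b); heap: [0-6 ALLOC][7-49 FREE]
Op 4: a = realloc(a, 12) -> a = 0; heap: [0-11 ALLOC][12-49 FREE]
Op 5: c = malloc(11) -> c = 12; heap: [0-11 ALLOC][12-22 ALLOC][23-49 FREE]
malloc(2): first-fit scan over [0-11 ALLOC][12-22 ALLOC][23-49 FREE] -> 23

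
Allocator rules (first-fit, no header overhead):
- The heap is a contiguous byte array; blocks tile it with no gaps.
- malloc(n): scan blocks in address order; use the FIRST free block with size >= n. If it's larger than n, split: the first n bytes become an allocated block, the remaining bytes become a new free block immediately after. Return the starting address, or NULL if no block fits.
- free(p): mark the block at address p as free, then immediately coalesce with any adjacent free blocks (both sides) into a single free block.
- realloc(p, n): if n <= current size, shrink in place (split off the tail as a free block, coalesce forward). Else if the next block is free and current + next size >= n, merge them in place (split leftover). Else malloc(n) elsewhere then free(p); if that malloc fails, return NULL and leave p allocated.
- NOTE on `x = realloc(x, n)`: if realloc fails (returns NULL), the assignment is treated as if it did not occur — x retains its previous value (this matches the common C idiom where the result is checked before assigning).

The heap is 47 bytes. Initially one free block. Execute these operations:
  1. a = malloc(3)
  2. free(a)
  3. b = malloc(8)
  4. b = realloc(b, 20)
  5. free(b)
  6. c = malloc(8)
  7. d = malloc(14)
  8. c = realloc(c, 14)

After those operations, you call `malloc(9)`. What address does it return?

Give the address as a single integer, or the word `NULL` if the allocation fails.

Answer: 36

Derivation:
Op 1: a = malloc(3) -> a = 0; heap: [0-2 ALLOC][3-46 FREE]
Op 2: free(a) -> (freed a); heap: [0-46 FREE]
Op 3: b = malloc(8) -> b = 0; heap: [0-7 ALLOC][8-46 FREE]
Op 4: b = realloc(b, 20) -> b = 0; heap: [0-19 ALLOC][20-46 FREE]
Op 5: free(b) -> (freed b); heap: [0-46 FREE]
Op 6: c = malloc(8) -> c = 0; heap: [0-7 ALLOC][8-46 FREE]
Op 7: d = malloc(14) -> d = 8; heap: [0-7 ALLOC][8-21 ALLOC][22-46 FREE]
Op 8: c = realloc(c, 14) -> c = 22; heap: [0-7 FREE][8-21 ALLOC][22-35 ALLOC][36-46 FREE]
malloc(9): first-fit scan over [0-7 FREE][8-21 ALLOC][22-35 ALLOC][36-46 FREE] -> 36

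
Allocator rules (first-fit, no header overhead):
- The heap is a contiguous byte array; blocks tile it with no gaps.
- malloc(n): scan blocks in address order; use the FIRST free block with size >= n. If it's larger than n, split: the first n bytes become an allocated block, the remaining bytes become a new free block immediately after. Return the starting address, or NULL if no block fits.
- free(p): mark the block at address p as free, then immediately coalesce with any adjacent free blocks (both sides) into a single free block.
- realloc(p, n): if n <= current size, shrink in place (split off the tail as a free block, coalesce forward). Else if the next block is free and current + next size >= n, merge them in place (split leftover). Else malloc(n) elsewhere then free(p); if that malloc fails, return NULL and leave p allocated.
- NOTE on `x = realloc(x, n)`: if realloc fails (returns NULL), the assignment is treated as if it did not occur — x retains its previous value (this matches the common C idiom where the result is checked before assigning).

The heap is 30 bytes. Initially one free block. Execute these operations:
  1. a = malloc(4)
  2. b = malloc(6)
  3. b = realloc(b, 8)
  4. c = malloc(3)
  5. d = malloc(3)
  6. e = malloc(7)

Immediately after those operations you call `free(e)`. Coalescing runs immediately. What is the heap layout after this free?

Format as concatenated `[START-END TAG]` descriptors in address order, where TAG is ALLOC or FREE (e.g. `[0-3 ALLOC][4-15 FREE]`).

Answer: [0-3 ALLOC][4-11 ALLOC][12-14 ALLOC][15-17 ALLOC][18-29 FREE]

Derivation:
Op 1: a = malloc(4) -> a = 0; heap: [0-3 ALLOC][4-29 FREE]
Op 2: b = malloc(6) -> b = 4; heap: [0-3 ALLOC][4-9 ALLOC][10-29 FREE]
Op 3: b = realloc(b, 8) -> b = 4; heap: [0-3 ALLOC][4-11 ALLOC][12-29 FREE]
Op 4: c = malloc(3) -> c = 12; heap: [0-3 ALLOC][4-11 ALLOC][12-14 ALLOC][15-29 FREE]
Op 5: d = malloc(3) -> d = 15; heap: [0-3 ALLOC][4-11 ALLOC][12-14 ALLOC][15-17 ALLOC][18-29 FREE]
Op 6: e = malloc(7) -> e = 18; heap: [0-3 ALLOC][4-11 ALLOC][12-14 ALLOC][15-17 ALLOC][18-24 ALLOC][25-29 FREE]
free(e): e = 18 -> block [18-24 ALLOC]; mark free, coalesce with adjacent free neighbors -> [0-3 ALLOC][4-11 ALLOC][12-14 ALLOC][15-17 ALLOC][18-29 FREE]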